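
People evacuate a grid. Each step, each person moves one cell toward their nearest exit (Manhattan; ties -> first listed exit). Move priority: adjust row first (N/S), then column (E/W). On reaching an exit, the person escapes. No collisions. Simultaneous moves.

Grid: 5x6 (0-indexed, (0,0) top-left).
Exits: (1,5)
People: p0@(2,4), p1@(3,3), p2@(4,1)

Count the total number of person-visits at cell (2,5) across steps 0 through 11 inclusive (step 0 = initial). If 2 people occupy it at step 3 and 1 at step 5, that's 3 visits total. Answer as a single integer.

Answer: 0

Derivation:
Step 0: p0@(2,4) p1@(3,3) p2@(4,1) -> at (2,5): 0 [-], cum=0
Step 1: p0@(1,4) p1@(2,3) p2@(3,1) -> at (2,5): 0 [-], cum=0
Step 2: p0@ESC p1@(1,3) p2@(2,1) -> at (2,5): 0 [-], cum=0
Step 3: p0@ESC p1@(1,4) p2@(1,1) -> at (2,5): 0 [-], cum=0
Step 4: p0@ESC p1@ESC p2@(1,2) -> at (2,5): 0 [-], cum=0
Step 5: p0@ESC p1@ESC p2@(1,3) -> at (2,5): 0 [-], cum=0
Step 6: p0@ESC p1@ESC p2@(1,4) -> at (2,5): 0 [-], cum=0
Step 7: p0@ESC p1@ESC p2@ESC -> at (2,5): 0 [-], cum=0
Total visits = 0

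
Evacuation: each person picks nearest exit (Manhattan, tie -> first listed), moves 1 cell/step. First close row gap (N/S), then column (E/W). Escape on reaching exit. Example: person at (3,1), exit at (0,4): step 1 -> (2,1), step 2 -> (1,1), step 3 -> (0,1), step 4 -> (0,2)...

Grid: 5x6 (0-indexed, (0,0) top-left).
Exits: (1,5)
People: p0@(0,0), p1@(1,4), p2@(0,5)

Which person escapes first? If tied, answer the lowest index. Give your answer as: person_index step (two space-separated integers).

Answer: 1 1

Derivation:
Step 1: p0:(0,0)->(1,0) | p1:(1,4)->(1,5)->EXIT | p2:(0,5)->(1,5)->EXIT
Step 2: p0:(1,0)->(1,1) | p1:escaped | p2:escaped
Step 3: p0:(1,1)->(1,2) | p1:escaped | p2:escaped
Step 4: p0:(1,2)->(1,3) | p1:escaped | p2:escaped
Step 5: p0:(1,3)->(1,4) | p1:escaped | p2:escaped
Step 6: p0:(1,4)->(1,5)->EXIT | p1:escaped | p2:escaped
Exit steps: [6, 1, 1]
First to escape: p1 at step 1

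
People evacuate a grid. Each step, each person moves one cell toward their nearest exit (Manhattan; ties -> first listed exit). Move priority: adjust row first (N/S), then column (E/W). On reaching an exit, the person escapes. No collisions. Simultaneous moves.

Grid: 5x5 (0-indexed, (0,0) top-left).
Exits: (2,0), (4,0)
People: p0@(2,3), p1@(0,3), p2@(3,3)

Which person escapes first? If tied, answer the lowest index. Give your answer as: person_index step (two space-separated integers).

Step 1: p0:(2,3)->(2,2) | p1:(0,3)->(1,3) | p2:(3,3)->(2,3)
Step 2: p0:(2,2)->(2,1) | p1:(1,3)->(2,3) | p2:(2,3)->(2,2)
Step 3: p0:(2,1)->(2,0)->EXIT | p1:(2,3)->(2,2) | p2:(2,2)->(2,1)
Step 4: p0:escaped | p1:(2,2)->(2,1) | p2:(2,1)->(2,0)->EXIT
Step 5: p0:escaped | p1:(2,1)->(2,0)->EXIT | p2:escaped
Exit steps: [3, 5, 4]
First to escape: p0 at step 3

Answer: 0 3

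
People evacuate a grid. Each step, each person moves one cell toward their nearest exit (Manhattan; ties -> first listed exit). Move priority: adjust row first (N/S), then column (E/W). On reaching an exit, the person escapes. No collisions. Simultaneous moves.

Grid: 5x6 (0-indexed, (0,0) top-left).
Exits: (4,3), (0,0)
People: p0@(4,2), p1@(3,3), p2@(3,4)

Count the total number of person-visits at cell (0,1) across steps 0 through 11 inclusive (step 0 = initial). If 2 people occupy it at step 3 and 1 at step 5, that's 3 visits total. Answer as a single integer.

Step 0: p0@(4,2) p1@(3,3) p2@(3,4) -> at (0,1): 0 [-], cum=0
Step 1: p0@ESC p1@ESC p2@(4,4) -> at (0,1): 0 [-], cum=0
Step 2: p0@ESC p1@ESC p2@ESC -> at (0,1): 0 [-], cum=0
Total visits = 0

Answer: 0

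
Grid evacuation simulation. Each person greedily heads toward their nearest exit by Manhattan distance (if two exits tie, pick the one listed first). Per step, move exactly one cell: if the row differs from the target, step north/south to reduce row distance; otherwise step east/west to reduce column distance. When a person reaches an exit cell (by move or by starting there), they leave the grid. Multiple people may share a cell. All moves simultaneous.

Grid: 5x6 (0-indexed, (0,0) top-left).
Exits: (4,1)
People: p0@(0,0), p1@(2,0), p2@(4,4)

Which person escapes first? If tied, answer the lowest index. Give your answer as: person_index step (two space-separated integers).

Step 1: p0:(0,0)->(1,0) | p1:(2,0)->(3,0) | p2:(4,4)->(4,3)
Step 2: p0:(1,0)->(2,0) | p1:(3,0)->(4,0) | p2:(4,3)->(4,2)
Step 3: p0:(2,0)->(3,0) | p1:(4,0)->(4,1)->EXIT | p2:(4,2)->(4,1)->EXIT
Step 4: p0:(3,0)->(4,0) | p1:escaped | p2:escaped
Step 5: p0:(4,0)->(4,1)->EXIT | p1:escaped | p2:escaped
Exit steps: [5, 3, 3]
First to escape: p1 at step 3

Answer: 1 3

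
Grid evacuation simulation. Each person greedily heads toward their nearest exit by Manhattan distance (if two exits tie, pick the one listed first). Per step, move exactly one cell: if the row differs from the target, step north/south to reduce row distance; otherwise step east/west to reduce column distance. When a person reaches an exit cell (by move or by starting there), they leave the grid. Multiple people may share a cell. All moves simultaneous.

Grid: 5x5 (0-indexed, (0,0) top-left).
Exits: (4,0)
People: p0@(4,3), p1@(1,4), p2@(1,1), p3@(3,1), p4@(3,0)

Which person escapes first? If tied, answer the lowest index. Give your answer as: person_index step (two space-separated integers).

Answer: 4 1

Derivation:
Step 1: p0:(4,3)->(4,2) | p1:(1,4)->(2,4) | p2:(1,1)->(2,1) | p3:(3,1)->(4,1) | p4:(3,0)->(4,0)->EXIT
Step 2: p0:(4,2)->(4,1) | p1:(2,4)->(3,4) | p2:(2,1)->(3,1) | p3:(4,1)->(4,0)->EXIT | p4:escaped
Step 3: p0:(4,1)->(4,0)->EXIT | p1:(3,4)->(4,4) | p2:(3,1)->(4,1) | p3:escaped | p4:escaped
Step 4: p0:escaped | p1:(4,4)->(4,3) | p2:(4,1)->(4,0)->EXIT | p3:escaped | p4:escaped
Step 5: p0:escaped | p1:(4,3)->(4,2) | p2:escaped | p3:escaped | p4:escaped
Step 6: p0:escaped | p1:(4,2)->(4,1) | p2:escaped | p3:escaped | p4:escaped
Step 7: p0:escaped | p1:(4,1)->(4,0)->EXIT | p2:escaped | p3:escaped | p4:escaped
Exit steps: [3, 7, 4, 2, 1]
First to escape: p4 at step 1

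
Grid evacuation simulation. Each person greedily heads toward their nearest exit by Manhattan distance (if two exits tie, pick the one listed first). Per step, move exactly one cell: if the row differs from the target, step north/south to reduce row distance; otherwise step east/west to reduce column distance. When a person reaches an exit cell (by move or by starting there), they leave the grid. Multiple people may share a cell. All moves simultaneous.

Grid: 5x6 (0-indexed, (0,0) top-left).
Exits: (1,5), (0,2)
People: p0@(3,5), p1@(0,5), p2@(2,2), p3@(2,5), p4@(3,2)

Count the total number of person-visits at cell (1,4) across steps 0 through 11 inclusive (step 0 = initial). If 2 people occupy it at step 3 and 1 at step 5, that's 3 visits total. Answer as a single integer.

Answer: 0

Derivation:
Step 0: p0@(3,5) p1@(0,5) p2@(2,2) p3@(2,5) p4@(3,2) -> at (1,4): 0 [-], cum=0
Step 1: p0@(2,5) p1@ESC p2@(1,2) p3@ESC p4@(2,2) -> at (1,4): 0 [-], cum=0
Step 2: p0@ESC p1@ESC p2@ESC p3@ESC p4@(1,2) -> at (1,4): 0 [-], cum=0
Step 3: p0@ESC p1@ESC p2@ESC p3@ESC p4@ESC -> at (1,4): 0 [-], cum=0
Total visits = 0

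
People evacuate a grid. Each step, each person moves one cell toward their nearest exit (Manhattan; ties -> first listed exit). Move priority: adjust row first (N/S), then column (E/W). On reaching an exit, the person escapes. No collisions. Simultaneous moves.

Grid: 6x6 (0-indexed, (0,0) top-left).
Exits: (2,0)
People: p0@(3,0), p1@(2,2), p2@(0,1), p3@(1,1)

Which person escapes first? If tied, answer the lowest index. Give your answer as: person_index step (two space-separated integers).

Answer: 0 1

Derivation:
Step 1: p0:(3,0)->(2,0)->EXIT | p1:(2,2)->(2,1) | p2:(0,1)->(1,1) | p3:(1,1)->(2,1)
Step 2: p0:escaped | p1:(2,1)->(2,0)->EXIT | p2:(1,1)->(2,1) | p3:(2,1)->(2,0)->EXIT
Step 3: p0:escaped | p1:escaped | p2:(2,1)->(2,0)->EXIT | p3:escaped
Exit steps: [1, 2, 3, 2]
First to escape: p0 at step 1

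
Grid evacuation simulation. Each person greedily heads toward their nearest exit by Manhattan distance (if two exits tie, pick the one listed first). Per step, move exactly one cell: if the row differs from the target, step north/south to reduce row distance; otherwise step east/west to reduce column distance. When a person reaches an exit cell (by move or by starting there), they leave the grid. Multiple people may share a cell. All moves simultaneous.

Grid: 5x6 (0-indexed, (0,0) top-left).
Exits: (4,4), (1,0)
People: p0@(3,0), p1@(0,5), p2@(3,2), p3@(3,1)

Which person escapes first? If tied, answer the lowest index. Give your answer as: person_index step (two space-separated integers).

Answer: 0 2

Derivation:
Step 1: p0:(3,0)->(2,0) | p1:(0,5)->(1,5) | p2:(3,2)->(4,2) | p3:(3,1)->(2,1)
Step 2: p0:(2,0)->(1,0)->EXIT | p1:(1,5)->(2,5) | p2:(4,2)->(4,3) | p3:(2,1)->(1,1)
Step 3: p0:escaped | p1:(2,5)->(3,5) | p2:(4,3)->(4,4)->EXIT | p3:(1,1)->(1,0)->EXIT
Step 4: p0:escaped | p1:(3,5)->(4,5) | p2:escaped | p3:escaped
Step 5: p0:escaped | p1:(4,5)->(4,4)->EXIT | p2:escaped | p3:escaped
Exit steps: [2, 5, 3, 3]
First to escape: p0 at step 2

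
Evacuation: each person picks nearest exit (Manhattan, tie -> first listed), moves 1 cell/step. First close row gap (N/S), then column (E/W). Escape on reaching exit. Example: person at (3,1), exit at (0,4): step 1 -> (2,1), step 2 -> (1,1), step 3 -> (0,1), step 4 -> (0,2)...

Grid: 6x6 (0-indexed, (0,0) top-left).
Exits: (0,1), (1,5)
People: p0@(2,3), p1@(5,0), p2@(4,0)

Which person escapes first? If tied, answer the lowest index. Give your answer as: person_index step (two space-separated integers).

Step 1: p0:(2,3)->(1,3) | p1:(5,0)->(4,0) | p2:(4,0)->(3,0)
Step 2: p0:(1,3)->(1,4) | p1:(4,0)->(3,0) | p2:(3,0)->(2,0)
Step 3: p0:(1,4)->(1,5)->EXIT | p1:(3,0)->(2,0) | p2:(2,0)->(1,0)
Step 4: p0:escaped | p1:(2,0)->(1,0) | p2:(1,0)->(0,0)
Step 5: p0:escaped | p1:(1,0)->(0,0) | p2:(0,0)->(0,1)->EXIT
Step 6: p0:escaped | p1:(0,0)->(0,1)->EXIT | p2:escaped
Exit steps: [3, 6, 5]
First to escape: p0 at step 3

Answer: 0 3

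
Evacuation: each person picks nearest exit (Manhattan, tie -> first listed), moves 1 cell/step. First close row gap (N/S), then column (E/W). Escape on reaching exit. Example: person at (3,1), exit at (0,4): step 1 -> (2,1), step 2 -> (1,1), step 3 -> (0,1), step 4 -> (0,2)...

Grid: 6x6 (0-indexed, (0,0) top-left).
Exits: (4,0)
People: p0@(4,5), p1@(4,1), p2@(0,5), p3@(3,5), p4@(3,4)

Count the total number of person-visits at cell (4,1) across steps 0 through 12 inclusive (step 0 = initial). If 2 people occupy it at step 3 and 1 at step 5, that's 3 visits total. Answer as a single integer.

Answer: 5

Derivation:
Step 0: p0@(4,5) p1@(4,1) p2@(0,5) p3@(3,5) p4@(3,4) -> at (4,1): 1 [p1], cum=1
Step 1: p0@(4,4) p1@ESC p2@(1,5) p3@(4,5) p4@(4,4) -> at (4,1): 0 [-], cum=1
Step 2: p0@(4,3) p1@ESC p2@(2,5) p3@(4,4) p4@(4,3) -> at (4,1): 0 [-], cum=1
Step 3: p0@(4,2) p1@ESC p2@(3,5) p3@(4,3) p4@(4,2) -> at (4,1): 0 [-], cum=1
Step 4: p0@(4,1) p1@ESC p2@(4,5) p3@(4,2) p4@(4,1) -> at (4,1): 2 [p0,p4], cum=3
Step 5: p0@ESC p1@ESC p2@(4,4) p3@(4,1) p4@ESC -> at (4,1): 1 [p3], cum=4
Step 6: p0@ESC p1@ESC p2@(4,3) p3@ESC p4@ESC -> at (4,1): 0 [-], cum=4
Step 7: p0@ESC p1@ESC p2@(4,2) p3@ESC p4@ESC -> at (4,1): 0 [-], cum=4
Step 8: p0@ESC p1@ESC p2@(4,1) p3@ESC p4@ESC -> at (4,1): 1 [p2], cum=5
Step 9: p0@ESC p1@ESC p2@ESC p3@ESC p4@ESC -> at (4,1): 0 [-], cum=5
Total visits = 5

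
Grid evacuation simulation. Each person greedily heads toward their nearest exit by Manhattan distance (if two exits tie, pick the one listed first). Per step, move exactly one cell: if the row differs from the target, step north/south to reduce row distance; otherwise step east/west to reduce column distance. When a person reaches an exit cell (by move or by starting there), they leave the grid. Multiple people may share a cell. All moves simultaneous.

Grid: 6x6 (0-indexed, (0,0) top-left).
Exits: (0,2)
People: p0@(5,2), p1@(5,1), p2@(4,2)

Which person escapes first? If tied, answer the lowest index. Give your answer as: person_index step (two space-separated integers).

Answer: 2 4

Derivation:
Step 1: p0:(5,2)->(4,2) | p1:(5,1)->(4,1) | p2:(4,2)->(3,2)
Step 2: p0:(4,2)->(3,2) | p1:(4,1)->(3,1) | p2:(3,2)->(2,2)
Step 3: p0:(3,2)->(2,2) | p1:(3,1)->(2,1) | p2:(2,2)->(1,2)
Step 4: p0:(2,2)->(1,2) | p1:(2,1)->(1,1) | p2:(1,2)->(0,2)->EXIT
Step 5: p0:(1,2)->(0,2)->EXIT | p1:(1,1)->(0,1) | p2:escaped
Step 6: p0:escaped | p1:(0,1)->(0,2)->EXIT | p2:escaped
Exit steps: [5, 6, 4]
First to escape: p2 at step 4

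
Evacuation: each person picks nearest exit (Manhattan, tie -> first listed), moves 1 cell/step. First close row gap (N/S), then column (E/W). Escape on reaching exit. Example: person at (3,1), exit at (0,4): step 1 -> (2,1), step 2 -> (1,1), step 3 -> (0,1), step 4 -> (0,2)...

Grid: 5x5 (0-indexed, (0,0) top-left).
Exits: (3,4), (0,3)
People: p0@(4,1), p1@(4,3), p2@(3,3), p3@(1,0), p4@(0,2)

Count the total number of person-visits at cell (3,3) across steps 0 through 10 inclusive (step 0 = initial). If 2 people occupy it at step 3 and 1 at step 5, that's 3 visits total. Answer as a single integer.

Step 0: p0@(4,1) p1@(4,3) p2@(3,3) p3@(1,0) p4@(0,2) -> at (3,3): 1 [p2], cum=1
Step 1: p0@(3,1) p1@(3,3) p2@ESC p3@(0,0) p4@ESC -> at (3,3): 1 [p1], cum=2
Step 2: p0@(3,2) p1@ESC p2@ESC p3@(0,1) p4@ESC -> at (3,3): 0 [-], cum=2
Step 3: p0@(3,3) p1@ESC p2@ESC p3@(0,2) p4@ESC -> at (3,3): 1 [p0], cum=3
Step 4: p0@ESC p1@ESC p2@ESC p3@ESC p4@ESC -> at (3,3): 0 [-], cum=3
Total visits = 3

Answer: 3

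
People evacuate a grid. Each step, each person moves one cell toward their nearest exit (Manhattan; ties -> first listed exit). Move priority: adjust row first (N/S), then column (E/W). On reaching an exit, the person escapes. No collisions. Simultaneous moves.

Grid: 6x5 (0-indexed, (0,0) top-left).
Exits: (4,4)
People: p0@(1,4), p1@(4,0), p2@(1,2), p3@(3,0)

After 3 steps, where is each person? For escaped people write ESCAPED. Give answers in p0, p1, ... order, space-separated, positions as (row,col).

Step 1: p0:(1,4)->(2,4) | p1:(4,0)->(4,1) | p2:(1,2)->(2,2) | p3:(3,0)->(4,0)
Step 2: p0:(2,4)->(3,4) | p1:(4,1)->(4,2) | p2:(2,2)->(3,2) | p3:(4,0)->(4,1)
Step 3: p0:(3,4)->(4,4)->EXIT | p1:(4,2)->(4,3) | p2:(3,2)->(4,2) | p3:(4,1)->(4,2)

ESCAPED (4,3) (4,2) (4,2)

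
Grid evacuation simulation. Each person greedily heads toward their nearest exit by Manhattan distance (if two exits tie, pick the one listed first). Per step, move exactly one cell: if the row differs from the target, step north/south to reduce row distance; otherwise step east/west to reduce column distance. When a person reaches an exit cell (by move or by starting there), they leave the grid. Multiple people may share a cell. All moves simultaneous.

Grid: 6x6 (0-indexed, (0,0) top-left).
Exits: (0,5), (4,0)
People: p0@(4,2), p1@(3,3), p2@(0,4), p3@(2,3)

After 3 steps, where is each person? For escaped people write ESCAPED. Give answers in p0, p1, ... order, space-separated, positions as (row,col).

Step 1: p0:(4,2)->(4,1) | p1:(3,3)->(4,3) | p2:(0,4)->(0,5)->EXIT | p3:(2,3)->(1,3)
Step 2: p0:(4,1)->(4,0)->EXIT | p1:(4,3)->(4,2) | p2:escaped | p3:(1,3)->(0,3)
Step 3: p0:escaped | p1:(4,2)->(4,1) | p2:escaped | p3:(0,3)->(0,4)

ESCAPED (4,1) ESCAPED (0,4)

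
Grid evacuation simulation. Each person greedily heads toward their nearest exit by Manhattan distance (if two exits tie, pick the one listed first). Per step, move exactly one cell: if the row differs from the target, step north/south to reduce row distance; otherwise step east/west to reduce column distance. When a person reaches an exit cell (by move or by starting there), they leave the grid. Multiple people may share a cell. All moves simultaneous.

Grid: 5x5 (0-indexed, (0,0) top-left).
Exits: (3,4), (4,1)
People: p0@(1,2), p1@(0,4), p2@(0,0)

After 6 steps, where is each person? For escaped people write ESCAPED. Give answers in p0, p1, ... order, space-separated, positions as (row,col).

Step 1: p0:(1,2)->(2,2) | p1:(0,4)->(1,4) | p2:(0,0)->(1,0)
Step 2: p0:(2,2)->(3,2) | p1:(1,4)->(2,4) | p2:(1,0)->(2,0)
Step 3: p0:(3,2)->(3,3) | p1:(2,4)->(3,4)->EXIT | p2:(2,0)->(3,0)
Step 4: p0:(3,3)->(3,4)->EXIT | p1:escaped | p2:(3,0)->(4,0)
Step 5: p0:escaped | p1:escaped | p2:(4,0)->(4,1)->EXIT

ESCAPED ESCAPED ESCAPED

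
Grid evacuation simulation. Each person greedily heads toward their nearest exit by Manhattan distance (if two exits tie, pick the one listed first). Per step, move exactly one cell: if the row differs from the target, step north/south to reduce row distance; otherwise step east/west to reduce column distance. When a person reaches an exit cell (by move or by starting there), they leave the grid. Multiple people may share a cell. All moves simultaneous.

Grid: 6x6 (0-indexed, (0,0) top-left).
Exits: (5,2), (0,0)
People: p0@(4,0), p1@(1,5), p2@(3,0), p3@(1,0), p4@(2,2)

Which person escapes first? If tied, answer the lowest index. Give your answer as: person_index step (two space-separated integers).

Step 1: p0:(4,0)->(5,0) | p1:(1,5)->(0,5) | p2:(3,0)->(2,0) | p3:(1,0)->(0,0)->EXIT | p4:(2,2)->(3,2)
Step 2: p0:(5,0)->(5,1) | p1:(0,5)->(0,4) | p2:(2,0)->(1,0) | p3:escaped | p4:(3,2)->(4,2)
Step 3: p0:(5,1)->(5,2)->EXIT | p1:(0,4)->(0,3) | p2:(1,0)->(0,0)->EXIT | p3:escaped | p4:(4,2)->(5,2)->EXIT
Step 4: p0:escaped | p1:(0,3)->(0,2) | p2:escaped | p3:escaped | p4:escaped
Step 5: p0:escaped | p1:(0,2)->(0,1) | p2:escaped | p3:escaped | p4:escaped
Step 6: p0:escaped | p1:(0,1)->(0,0)->EXIT | p2:escaped | p3:escaped | p4:escaped
Exit steps: [3, 6, 3, 1, 3]
First to escape: p3 at step 1

Answer: 3 1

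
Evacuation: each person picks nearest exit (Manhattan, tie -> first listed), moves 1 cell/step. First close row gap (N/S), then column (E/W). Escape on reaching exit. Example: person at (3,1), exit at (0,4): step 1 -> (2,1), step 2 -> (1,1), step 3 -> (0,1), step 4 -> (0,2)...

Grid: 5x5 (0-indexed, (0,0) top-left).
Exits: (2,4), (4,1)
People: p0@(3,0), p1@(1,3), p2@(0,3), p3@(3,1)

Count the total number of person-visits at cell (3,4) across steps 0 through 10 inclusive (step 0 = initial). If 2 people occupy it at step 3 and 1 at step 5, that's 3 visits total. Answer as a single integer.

Answer: 0

Derivation:
Step 0: p0@(3,0) p1@(1,3) p2@(0,3) p3@(3,1) -> at (3,4): 0 [-], cum=0
Step 1: p0@(4,0) p1@(2,3) p2@(1,3) p3@ESC -> at (3,4): 0 [-], cum=0
Step 2: p0@ESC p1@ESC p2@(2,3) p3@ESC -> at (3,4): 0 [-], cum=0
Step 3: p0@ESC p1@ESC p2@ESC p3@ESC -> at (3,4): 0 [-], cum=0
Total visits = 0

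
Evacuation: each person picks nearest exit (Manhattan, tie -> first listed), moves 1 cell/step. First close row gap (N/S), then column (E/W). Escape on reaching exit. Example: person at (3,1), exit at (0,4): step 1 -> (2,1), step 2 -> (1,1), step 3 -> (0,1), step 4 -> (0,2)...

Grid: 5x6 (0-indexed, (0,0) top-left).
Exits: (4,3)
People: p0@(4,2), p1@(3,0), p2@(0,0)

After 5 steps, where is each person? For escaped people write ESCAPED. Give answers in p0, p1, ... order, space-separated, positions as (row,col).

Step 1: p0:(4,2)->(4,3)->EXIT | p1:(3,0)->(4,0) | p2:(0,0)->(1,0)
Step 2: p0:escaped | p1:(4,0)->(4,1) | p2:(1,0)->(2,0)
Step 3: p0:escaped | p1:(4,1)->(4,2) | p2:(2,0)->(3,0)
Step 4: p0:escaped | p1:(4,2)->(4,3)->EXIT | p2:(3,0)->(4,0)
Step 5: p0:escaped | p1:escaped | p2:(4,0)->(4,1)

ESCAPED ESCAPED (4,1)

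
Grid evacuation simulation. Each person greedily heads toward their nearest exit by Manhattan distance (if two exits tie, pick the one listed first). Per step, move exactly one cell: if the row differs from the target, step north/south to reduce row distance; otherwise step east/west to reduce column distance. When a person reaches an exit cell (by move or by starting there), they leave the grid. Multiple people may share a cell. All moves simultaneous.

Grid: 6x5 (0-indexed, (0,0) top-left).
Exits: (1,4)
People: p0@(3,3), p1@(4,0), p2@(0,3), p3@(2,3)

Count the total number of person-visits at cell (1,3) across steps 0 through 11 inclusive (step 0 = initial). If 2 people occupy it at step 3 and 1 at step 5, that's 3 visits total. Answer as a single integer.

Answer: 4

Derivation:
Step 0: p0@(3,3) p1@(4,0) p2@(0,3) p3@(2,3) -> at (1,3): 0 [-], cum=0
Step 1: p0@(2,3) p1@(3,0) p2@(1,3) p3@(1,3) -> at (1,3): 2 [p2,p3], cum=2
Step 2: p0@(1,3) p1@(2,0) p2@ESC p3@ESC -> at (1,3): 1 [p0], cum=3
Step 3: p0@ESC p1@(1,0) p2@ESC p3@ESC -> at (1,3): 0 [-], cum=3
Step 4: p0@ESC p1@(1,1) p2@ESC p3@ESC -> at (1,3): 0 [-], cum=3
Step 5: p0@ESC p1@(1,2) p2@ESC p3@ESC -> at (1,3): 0 [-], cum=3
Step 6: p0@ESC p1@(1,3) p2@ESC p3@ESC -> at (1,3): 1 [p1], cum=4
Step 7: p0@ESC p1@ESC p2@ESC p3@ESC -> at (1,3): 0 [-], cum=4
Total visits = 4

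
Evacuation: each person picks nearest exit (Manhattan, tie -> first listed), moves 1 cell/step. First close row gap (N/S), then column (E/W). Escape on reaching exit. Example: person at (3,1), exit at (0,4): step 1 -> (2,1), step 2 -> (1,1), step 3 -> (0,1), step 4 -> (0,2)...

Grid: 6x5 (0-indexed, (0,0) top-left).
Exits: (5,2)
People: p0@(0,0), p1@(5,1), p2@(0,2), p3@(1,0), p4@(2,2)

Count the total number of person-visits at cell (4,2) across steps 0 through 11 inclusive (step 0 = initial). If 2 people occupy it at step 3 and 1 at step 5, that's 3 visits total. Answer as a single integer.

Answer: 2

Derivation:
Step 0: p0@(0,0) p1@(5,1) p2@(0,2) p3@(1,0) p4@(2,2) -> at (4,2): 0 [-], cum=0
Step 1: p0@(1,0) p1@ESC p2@(1,2) p3@(2,0) p4@(3,2) -> at (4,2): 0 [-], cum=0
Step 2: p0@(2,0) p1@ESC p2@(2,2) p3@(3,0) p4@(4,2) -> at (4,2): 1 [p4], cum=1
Step 3: p0@(3,0) p1@ESC p2@(3,2) p3@(4,0) p4@ESC -> at (4,2): 0 [-], cum=1
Step 4: p0@(4,0) p1@ESC p2@(4,2) p3@(5,0) p4@ESC -> at (4,2): 1 [p2], cum=2
Step 5: p0@(5,0) p1@ESC p2@ESC p3@(5,1) p4@ESC -> at (4,2): 0 [-], cum=2
Step 6: p0@(5,1) p1@ESC p2@ESC p3@ESC p4@ESC -> at (4,2): 0 [-], cum=2
Step 7: p0@ESC p1@ESC p2@ESC p3@ESC p4@ESC -> at (4,2): 0 [-], cum=2
Total visits = 2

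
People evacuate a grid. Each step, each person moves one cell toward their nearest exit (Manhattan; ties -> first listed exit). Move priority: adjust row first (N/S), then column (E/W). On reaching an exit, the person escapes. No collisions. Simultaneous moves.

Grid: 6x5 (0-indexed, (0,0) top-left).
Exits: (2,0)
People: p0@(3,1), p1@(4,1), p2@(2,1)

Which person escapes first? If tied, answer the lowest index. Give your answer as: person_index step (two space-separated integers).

Answer: 2 1

Derivation:
Step 1: p0:(3,1)->(2,1) | p1:(4,1)->(3,1) | p2:(2,1)->(2,0)->EXIT
Step 2: p0:(2,1)->(2,0)->EXIT | p1:(3,1)->(2,1) | p2:escaped
Step 3: p0:escaped | p1:(2,1)->(2,0)->EXIT | p2:escaped
Exit steps: [2, 3, 1]
First to escape: p2 at step 1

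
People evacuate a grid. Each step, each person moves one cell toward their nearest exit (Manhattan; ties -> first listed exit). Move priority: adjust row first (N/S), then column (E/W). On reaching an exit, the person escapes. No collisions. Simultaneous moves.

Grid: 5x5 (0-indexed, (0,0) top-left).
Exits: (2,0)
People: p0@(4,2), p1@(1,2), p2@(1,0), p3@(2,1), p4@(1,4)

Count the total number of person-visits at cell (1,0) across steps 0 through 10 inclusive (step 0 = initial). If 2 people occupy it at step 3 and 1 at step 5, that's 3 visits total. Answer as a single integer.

Step 0: p0@(4,2) p1@(1,2) p2@(1,0) p3@(2,1) p4@(1,4) -> at (1,0): 1 [p2], cum=1
Step 1: p0@(3,2) p1@(2,2) p2@ESC p3@ESC p4@(2,4) -> at (1,0): 0 [-], cum=1
Step 2: p0@(2,2) p1@(2,1) p2@ESC p3@ESC p4@(2,3) -> at (1,0): 0 [-], cum=1
Step 3: p0@(2,1) p1@ESC p2@ESC p3@ESC p4@(2,2) -> at (1,0): 0 [-], cum=1
Step 4: p0@ESC p1@ESC p2@ESC p3@ESC p4@(2,1) -> at (1,0): 0 [-], cum=1
Step 5: p0@ESC p1@ESC p2@ESC p3@ESC p4@ESC -> at (1,0): 0 [-], cum=1
Total visits = 1

Answer: 1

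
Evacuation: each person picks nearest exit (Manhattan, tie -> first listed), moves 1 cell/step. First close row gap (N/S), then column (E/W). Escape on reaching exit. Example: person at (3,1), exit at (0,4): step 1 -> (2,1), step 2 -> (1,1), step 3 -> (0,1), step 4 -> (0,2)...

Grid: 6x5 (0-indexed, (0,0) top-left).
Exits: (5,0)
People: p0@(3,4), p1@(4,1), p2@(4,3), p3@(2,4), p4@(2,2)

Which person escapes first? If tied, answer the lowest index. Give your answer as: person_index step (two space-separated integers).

Answer: 1 2

Derivation:
Step 1: p0:(3,4)->(4,4) | p1:(4,1)->(5,1) | p2:(4,3)->(5,3) | p3:(2,4)->(3,4) | p4:(2,2)->(3,2)
Step 2: p0:(4,4)->(5,4) | p1:(5,1)->(5,0)->EXIT | p2:(5,3)->(5,2) | p3:(3,4)->(4,4) | p4:(3,2)->(4,2)
Step 3: p0:(5,4)->(5,3) | p1:escaped | p2:(5,2)->(5,1) | p3:(4,4)->(5,4) | p4:(4,2)->(5,2)
Step 4: p0:(5,3)->(5,2) | p1:escaped | p2:(5,1)->(5,0)->EXIT | p3:(5,4)->(5,3) | p4:(5,2)->(5,1)
Step 5: p0:(5,2)->(5,1) | p1:escaped | p2:escaped | p3:(5,3)->(5,2) | p4:(5,1)->(5,0)->EXIT
Step 6: p0:(5,1)->(5,0)->EXIT | p1:escaped | p2:escaped | p3:(5,2)->(5,1) | p4:escaped
Step 7: p0:escaped | p1:escaped | p2:escaped | p3:(5,1)->(5,0)->EXIT | p4:escaped
Exit steps: [6, 2, 4, 7, 5]
First to escape: p1 at step 2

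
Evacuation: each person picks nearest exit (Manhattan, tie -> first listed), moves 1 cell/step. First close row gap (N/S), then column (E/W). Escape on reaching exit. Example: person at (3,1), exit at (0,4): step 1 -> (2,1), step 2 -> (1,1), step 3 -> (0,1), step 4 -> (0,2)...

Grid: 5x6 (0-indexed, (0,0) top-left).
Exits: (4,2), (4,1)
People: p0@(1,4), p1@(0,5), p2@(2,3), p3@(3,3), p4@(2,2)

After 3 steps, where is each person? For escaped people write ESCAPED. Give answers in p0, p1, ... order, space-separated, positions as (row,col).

Step 1: p0:(1,4)->(2,4) | p1:(0,5)->(1,5) | p2:(2,3)->(3,3) | p3:(3,3)->(4,3) | p4:(2,2)->(3,2)
Step 2: p0:(2,4)->(3,4) | p1:(1,5)->(2,5) | p2:(3,3)->(4,3) | p3:(4,3)->(4,2)->EXIT | p4:(3,2)->(4,2)->EXIT
Step 3: p0:(3,4)->(4,4) | p1:(2,5)->(3,5) | p2:(4,3)->(4,2)->EXIT | p3:escaped | p4:escaped

(4,4) (3,5) ESCAPED ESCAPED ESCAPED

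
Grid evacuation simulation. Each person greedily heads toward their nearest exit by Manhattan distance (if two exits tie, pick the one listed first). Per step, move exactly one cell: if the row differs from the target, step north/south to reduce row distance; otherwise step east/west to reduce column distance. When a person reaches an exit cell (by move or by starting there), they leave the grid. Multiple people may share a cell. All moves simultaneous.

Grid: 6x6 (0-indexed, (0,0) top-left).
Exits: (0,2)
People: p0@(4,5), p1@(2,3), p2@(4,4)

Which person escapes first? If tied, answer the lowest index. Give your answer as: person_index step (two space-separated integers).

Step 1: p0:(4,5)->(3,5) | p1:(2,3)->(1,3) | p2:(4,4)->(3,4)
Step 2: p0:(3,5)->(2,5) | p1:(1,3)->(0,3) | p2:(3,4)->(2,4)
Step 3: p0:(2,5)->(1,5) | p1:(0,3)->(0,2)->EXIT | p2:(2,4)->(1,4)
Step 4: p0:(1,5)->(0,5) | p1:escaped | p2:(1,4)->(0,4)
Step 5: p0:(0,5)->(0,4) | p1:escaped | p2:(0,4)->(0,3)
Step 6: p0:(0,4)->(0,3) | p1:escaped | p2:(0,3)->(0,2)->EXIT
Step 7: p0:(0,3)->(0,2)->EXIT | p1:escaped | p2:escaped
Exit steps: [7, 3, 6]
First to escape: p1 at step 3

Answer: 1 3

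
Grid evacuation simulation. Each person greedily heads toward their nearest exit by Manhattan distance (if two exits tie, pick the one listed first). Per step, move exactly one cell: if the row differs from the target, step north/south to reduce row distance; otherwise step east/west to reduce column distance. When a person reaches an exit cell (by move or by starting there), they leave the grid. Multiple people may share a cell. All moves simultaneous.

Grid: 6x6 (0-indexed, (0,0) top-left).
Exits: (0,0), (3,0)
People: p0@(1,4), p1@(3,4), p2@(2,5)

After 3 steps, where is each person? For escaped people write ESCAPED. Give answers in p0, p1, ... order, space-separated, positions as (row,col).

Step 1: p0:(1,4)->(0,4) | p1:(3,4)->(3,3) | p2:(2,5)->(3,5)
Step 2: p0:(0,4)->(0,3) | p1:(3,3)->(3,2) | p2:(3,5)->(3,4)
Step 3: p0:(0,3)->(0,2) | p1:(3,2)->(3,1) | p2:(3,4)->(3,3)

(0,2) (3,1) (3,3)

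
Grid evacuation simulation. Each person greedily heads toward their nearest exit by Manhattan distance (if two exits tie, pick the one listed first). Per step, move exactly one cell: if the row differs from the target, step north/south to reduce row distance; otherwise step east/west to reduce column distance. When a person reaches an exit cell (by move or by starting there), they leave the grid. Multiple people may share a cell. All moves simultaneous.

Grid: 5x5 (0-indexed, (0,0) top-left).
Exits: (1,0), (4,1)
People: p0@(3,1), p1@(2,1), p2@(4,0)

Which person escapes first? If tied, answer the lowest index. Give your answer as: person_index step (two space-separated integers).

Step 1: p0:(3,1)->(4,1)->EXIT | p1:(2,1)->(1,1) | p2:(4,0)->(4,1)->EXIT
Step 2: p0:escaped | p1:(1,1)->(1,0)->EXIT | p2:escaped
Exit steps: [1, 2, 1]
First to escape: p0 at step 1

Answer: 0 1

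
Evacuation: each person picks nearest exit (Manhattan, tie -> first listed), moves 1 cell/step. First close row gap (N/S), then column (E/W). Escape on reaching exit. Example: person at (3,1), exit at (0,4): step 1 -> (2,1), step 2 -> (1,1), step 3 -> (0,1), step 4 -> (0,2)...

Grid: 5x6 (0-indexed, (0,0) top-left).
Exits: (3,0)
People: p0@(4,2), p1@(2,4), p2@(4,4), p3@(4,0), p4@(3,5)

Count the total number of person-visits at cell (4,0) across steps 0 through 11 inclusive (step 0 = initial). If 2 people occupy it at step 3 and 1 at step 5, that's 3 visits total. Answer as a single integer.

Step 0: p0@(4,2) p1@(2,4) p2@(4,4) p3@(4,0) p4@(3,5) -> at (4,0): 1 [p3], cum=1
Step 1: p0@(3,2) p1@(3,4) p2@(3,4) p3@ESC p4@(3,4) -> at (4,0): 0 [-], cum=1
Step 2: p0@(3,1) p1@(3,3) p2@(3,3) p3@ESC p4@(3,3) -> at (4,0): 0 [-], cum=1
Step 3: p0@ESC p1@(3,2) p2@(3,2) p3@ESC p4@(3,2) -> at (4,0): 0 [-], cum=1
Step 4: p0@ESC p1@(3,1) p2@(3,1) p3@ESC p4@(3,1) -> at (4,0): 0 [-], cum=1
Step 5: p0@ESC p1@ESC p2@ESC p3@ESC p4@ESC -> at (4,0): 0 [-], cum=1
Total visits = 1

Answer: 1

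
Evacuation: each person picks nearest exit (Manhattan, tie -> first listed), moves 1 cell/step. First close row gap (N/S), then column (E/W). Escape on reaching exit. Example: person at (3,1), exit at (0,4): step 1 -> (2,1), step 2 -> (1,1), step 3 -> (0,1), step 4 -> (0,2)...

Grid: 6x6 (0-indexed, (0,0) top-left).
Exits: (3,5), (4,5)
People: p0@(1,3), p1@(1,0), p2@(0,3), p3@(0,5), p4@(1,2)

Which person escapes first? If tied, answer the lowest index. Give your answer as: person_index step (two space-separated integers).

Answer: 3 3

Derivation:
Step 1: p0:(1,3)->(2,3) | p1:(1,0)->(2,0) | p2:(0,3)->(1,3) | p3:(0,5)->(1,5) | p4:(1,2)->(2,2)
Step 2: p0:(2,3)->(3,3) | p1:(2,0)->(3,0) | p2:(1,3)->(2,3) | p3:(1,5)->(2,5) | p4:(2,2)->(3,2)
Step 3: p0:(3,3)->(3,4) | p1:(3,0)->(3,1) | p2:(2,3)->(3,3) | p3:(2,5)->(3,5)->EXIT | p4:(3,2)->(3,3)
Step 4: p0:(3,4)->(3,5)->EXIT | p1:(3,1)->(3,2) | p2:(3,3)->(3,4) | p3:escaped | p4:(3,3)->(3,4)
Step 5: p0:escaped | p1:(3,2)->(3,3) | p2:(3,4)->(3,5)->EXIT | p3:escaped | p4:(3,4)->(3,5)->EXIT
Step 6: p0:escaped | p1:(3,3)->(3,4) | p2:escaped | p3:escaped | p4:escaped
Step 7: p0:escaped | p1:(3,4)->(3,5)->EXIT | p2:escaped | p3:escaped | p4:escaped
Exit steps: [4, 7, 5, 3, 5]
First to escape: p3 at step 3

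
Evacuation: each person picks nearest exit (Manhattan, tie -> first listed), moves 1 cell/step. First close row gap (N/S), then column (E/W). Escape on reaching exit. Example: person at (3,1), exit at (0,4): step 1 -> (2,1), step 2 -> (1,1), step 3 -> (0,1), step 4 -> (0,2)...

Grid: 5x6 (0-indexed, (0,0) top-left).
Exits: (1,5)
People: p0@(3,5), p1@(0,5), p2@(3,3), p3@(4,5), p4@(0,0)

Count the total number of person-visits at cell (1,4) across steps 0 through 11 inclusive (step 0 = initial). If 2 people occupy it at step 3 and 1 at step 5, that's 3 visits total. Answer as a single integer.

Step 0: p0@(3,5) p1@(0,5) p2@(3,3) p3@(4,5) p4@(0,0) -> at (1,4): 0 [-], cum=0
Step 1: p0@(2,5) p1@ESC p2@(2,3) p3@(3,5) p4@(1,0) -> at (1,4): 0 [-], cum=0
Step 2: p0@ESC p1@ESC p2@(1,3) p3@(2,5) p4@(1,1) -> at (1,4): 0 [-], cum=0
Step 3: p0@ESC p1@ESC p2@(1,4) p3@ESC p4@(1,2) -> at (1,4): 1 [p2], cum=1
Step 4: p0@ESC p1@ESC p2@ESC p3@ESC p4@(1,3) -> at (1,4): 0 [-], cum=1
Step 5: p0@ESC p1@ESC p2@ESC p3@ESC p4@(1,4) -> at (1,4): 1 [p4], cum=2
Step 6: p0@ESC p1@ESC p2@ESC p3@ESC p4@ESC -> at (1,4): 0 [-], cum=2
Total visits = 2

Answer: 2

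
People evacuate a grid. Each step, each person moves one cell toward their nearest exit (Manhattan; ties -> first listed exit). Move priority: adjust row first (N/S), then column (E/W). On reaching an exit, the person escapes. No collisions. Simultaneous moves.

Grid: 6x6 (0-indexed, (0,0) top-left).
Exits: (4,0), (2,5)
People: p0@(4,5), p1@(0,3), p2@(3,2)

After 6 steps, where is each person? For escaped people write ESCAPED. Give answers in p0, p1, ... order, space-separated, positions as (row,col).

Step 1: p0:(4,5)->(3,5) | p1:(0,3)->(1,3) | p2:(3,2)->(4,2)
Step 2: p0:(3,5)->(2,5)->EXIT | p1:(1,3)->(2,3) | p2:(4,2)->(4,1)
Step 3: p0:escaped | p1:(2,3)->(2,4) | p2:(4,1)->(4,0)->EXIT
Step 4: p0:escaped | p1:(2,4)->(2,5)->EXIT | p2:escaped

ESCAPED ESCAPED ESCAPED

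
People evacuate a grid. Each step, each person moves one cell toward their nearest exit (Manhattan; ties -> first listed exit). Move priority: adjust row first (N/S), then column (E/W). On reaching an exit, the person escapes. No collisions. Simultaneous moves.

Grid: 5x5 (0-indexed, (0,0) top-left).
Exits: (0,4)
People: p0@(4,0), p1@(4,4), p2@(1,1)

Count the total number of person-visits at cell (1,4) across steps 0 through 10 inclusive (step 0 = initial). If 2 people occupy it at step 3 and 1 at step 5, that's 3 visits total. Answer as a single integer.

Answer: 1

Derivation:
Step 0: p0@(4,0) p1@(4,4) p2@(1,1) -> at (1,4): 0 [-], cum=0
Step 1: p0@(3,0) p1@(3,4) p2@(0,1) -> at (1,4): 0 [-], cum=0
Step 2: p0@(2,0) p1@(2,4) p2@(0,2) -> at (1,4): 0 [-], cum=0
Step 3: p0@(1,0) p1@(1,4) p2@(0,3) -> at (1,4): 1 [p1], cum=1
Step 4: p0@(0,0) p1@ESC p2@ESC -> at (1,4): 0 [-], cum=1
Step 5: p0@(0,1) p1@ESC p2@ESC -> at (1,4): 0 [-], cum=1
Step 6: p0@(0,2) p1@ESC p2@ESC -> at (1,4): 0 [-], cum=1
Step 7: p0@(0,3) p1@ESC p2@ESC -> at (1,4): 0 [-], cum=1
Step 8: p0@ESC p1@ESC p2@ESC -> at (1,4): 0 [-], cum=1
Total visits = 1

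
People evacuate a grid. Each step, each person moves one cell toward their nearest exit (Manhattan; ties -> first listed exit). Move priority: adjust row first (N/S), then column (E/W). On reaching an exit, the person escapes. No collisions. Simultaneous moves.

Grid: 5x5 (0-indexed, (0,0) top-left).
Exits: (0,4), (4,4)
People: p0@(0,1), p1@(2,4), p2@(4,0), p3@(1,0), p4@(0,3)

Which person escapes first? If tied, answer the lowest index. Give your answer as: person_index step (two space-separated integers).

Answer: 4 1

Derivation:
Step 1: p0:(0,1)->(0,2) | p1:(2,4)->(1,4) | p2:(4,0)->(4,1) | p3:(1,0)->(0,0) | p4:(0,3)->(0,4)->EXIT
Step 2: p0:(0,2)->(0,3) | p1:(1,4)->(0,4)->EXIT | p2:(4,1)->(4,2) | p3:(0,0)->(0,1) | p4:escaped
Step 3: p0:(0,3)->(0,4)->EXIT | p1:escaped | p2:(4,2)->(4,3) | p3:(0,1)->(0,2) | p4:escaped
Step 4: p0:escaped | p1:escaped | p2:(4,3)->(4,4)->EXIT | p3:(0,2)->(0,3) | p4:escaped
Step 5: p0:escaped | p1:escaped | p2:escaped | p3:(0,3)->(0,4)->EXIT | p4:escaped
Exit steps: [3, 2, 4, 5, 1]
First to escape: p4 at step 1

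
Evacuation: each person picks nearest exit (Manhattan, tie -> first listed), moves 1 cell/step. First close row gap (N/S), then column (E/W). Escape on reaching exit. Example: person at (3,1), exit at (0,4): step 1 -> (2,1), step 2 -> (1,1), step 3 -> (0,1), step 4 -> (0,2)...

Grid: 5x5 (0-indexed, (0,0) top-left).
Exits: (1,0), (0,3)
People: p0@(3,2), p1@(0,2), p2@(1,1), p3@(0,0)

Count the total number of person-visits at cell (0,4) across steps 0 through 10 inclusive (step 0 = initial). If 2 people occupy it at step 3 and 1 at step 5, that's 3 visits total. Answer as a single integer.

Answer: 0

Derivation:
Step 0: p0@(3,2) p1@(0,2) p2@(1,1) p3@(0,0) -> at (0,4): 0 [-], cum=0
Step 1: p0@(2,2) p1@ESC p2@ESC p3@ESC -> at (0,4): 0 [-], cum=0
Step 2: p0@(1,2) p1@ESC p2@ESC p3@ESC -> at (0,4): 0 [-], cum=0
Step 3: p0@(1,1) p1@ESC p2@ESC p3@ESC -> at (0,4): 0 [-], cum=0
Step 4: p0@ESC p1@ESC p2@ESC p3@ESC -> at (0,4): 0 [-], cum=0
Total visits = 0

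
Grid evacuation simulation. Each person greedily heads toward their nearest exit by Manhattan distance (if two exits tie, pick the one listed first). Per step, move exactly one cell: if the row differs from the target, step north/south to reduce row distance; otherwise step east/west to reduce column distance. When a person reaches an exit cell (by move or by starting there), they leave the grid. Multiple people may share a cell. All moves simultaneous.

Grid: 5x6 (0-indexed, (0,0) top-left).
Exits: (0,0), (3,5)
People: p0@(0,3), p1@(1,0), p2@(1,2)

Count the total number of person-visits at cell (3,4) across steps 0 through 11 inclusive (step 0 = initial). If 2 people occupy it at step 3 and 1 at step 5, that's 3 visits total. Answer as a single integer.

Step 0: p0@(0,3) p1@(1,0) p2@(1,2) -> at (3,4): 0 [-], cum=0
Step 1: p0@(0,2) p1@ESC p2@(0,2) -> at (3,4): 0 [-], cum=0
Step 2: p0@(0,1) p1@ESC p2@(0,1) -> at (3,4): 0 [-], cum=0
Step 3: p0@ESC p1@ESC p2@ESC -> at (3,4): 0 [-], cum=0
Total visits = 0

Answer: 0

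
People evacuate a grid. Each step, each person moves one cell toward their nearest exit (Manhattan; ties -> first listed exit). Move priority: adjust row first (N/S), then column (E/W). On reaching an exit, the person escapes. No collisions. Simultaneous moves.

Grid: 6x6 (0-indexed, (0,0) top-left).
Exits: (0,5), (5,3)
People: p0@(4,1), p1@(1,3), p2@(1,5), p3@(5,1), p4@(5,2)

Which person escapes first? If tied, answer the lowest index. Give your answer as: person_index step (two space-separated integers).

Step 1: p0:(4,1)->(5,1) | p1:(1,3)->(0,3) | p2:(1,5)->(0,5)->EXIT | p3:(5,1)->(5,2) | p4:(5,2)->(5,3)->EXIT
Step 2: p0:(5,1)->(5,2) | p1:(0,3)->(0,4) | p2:escaped | p3:(5,2)->(5,3)->EXIT | p4:escaped
Step 3: p0:(5,2)->(5,3)->EXIT | p1:(0,4)->(0,5)->EXIT | p2:escaped | p3:escaped | p4:escaped
Exit steps: [3, 3, 1, 2, 1]
First to escape: p2 at step 1

Answer: 2 1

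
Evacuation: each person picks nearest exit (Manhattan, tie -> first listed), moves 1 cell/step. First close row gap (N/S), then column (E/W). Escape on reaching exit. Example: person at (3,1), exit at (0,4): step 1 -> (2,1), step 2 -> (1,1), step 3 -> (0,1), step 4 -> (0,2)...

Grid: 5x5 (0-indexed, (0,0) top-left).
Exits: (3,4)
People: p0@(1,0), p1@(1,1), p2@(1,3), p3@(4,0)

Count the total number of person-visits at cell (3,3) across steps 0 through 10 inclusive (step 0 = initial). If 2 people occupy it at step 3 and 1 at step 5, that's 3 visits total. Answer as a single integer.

Answer: 4

Derivation:
Step 0: p0@(1,0) p1@(1,1) p2@(1,3) p3@(4,0) -> at (3,3): 0 [-], cum=0
Step 1: p0@(2,0) p1@(2,1) p2@(2,3) p3@(3,0) -> at (3,3): 0 [-], cum=0
Step 2: p0@(3,0) p1@(3,1) p2@(3,3) p3@(3,1) -> at (3,3): 1 [p2], cum=1
Step 3: p0@(3,1) p1@(3,2) p2@ESC p3@(3,2) -> at (3,3): 0 [-], cum=1
Step 4: p0@(3,2) p1@(3,3) p2@ESC p3@(3,3) -> at (3,3): 2 [p1,p3], cum=3
Step 5: p0@(3,3) p1@ESC p2@ESC p3@ESC -> at (3,3): 1 [p0], cum=4
Step 6: p0@ESC p1@ESC p2@ESC p3@ESC -> at (3,3): 0 [-], cum=4
Total visits = 4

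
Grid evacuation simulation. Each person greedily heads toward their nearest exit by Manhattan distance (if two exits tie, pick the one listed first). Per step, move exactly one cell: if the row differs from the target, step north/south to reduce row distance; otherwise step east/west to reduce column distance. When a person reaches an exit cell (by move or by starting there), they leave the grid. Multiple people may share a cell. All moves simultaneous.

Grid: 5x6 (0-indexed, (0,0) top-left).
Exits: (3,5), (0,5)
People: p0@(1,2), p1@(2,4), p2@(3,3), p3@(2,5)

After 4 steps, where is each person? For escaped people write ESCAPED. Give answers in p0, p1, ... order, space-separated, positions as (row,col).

Step 1: p0:(1,2)->(0,2) | p1:(2,4)->(3,4) | p2:(3,3)->(3,4) | p3:(2,5)->(3,5)->EXIT
Step 2: p0:(0,2)->(0,3) | p1:(3,4)->(3,5)->EXIT | p2:(3,4)->(3,5)->EXIT | p3:escaped
Step 3: p0:(0,3)->(0,4) | p1:escaped | p2:escaped | p3:escaped
Step 4: p0:(0,4)->(0,5)->EXIT | p1:escaped | p2:escaped | p3:escaped

ESCAPED ESCAPED ESCAPED ESCAPED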